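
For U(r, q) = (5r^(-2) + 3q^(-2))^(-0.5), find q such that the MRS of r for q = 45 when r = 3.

For CES with ρ = -2, MRS = (5/3)·(q/r)^3.
Setting (5/3)·(q/3)^3 = 45 gives (q/3)^3 = 27, so q/3 = 3 and q = 9.

q = 9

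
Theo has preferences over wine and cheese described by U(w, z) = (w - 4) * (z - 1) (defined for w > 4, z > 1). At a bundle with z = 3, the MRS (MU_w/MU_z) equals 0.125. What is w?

w = 20

MU_w = (z−1), MU_z = (w−4).
MRS = (z−1)/(w−4).
Substitute z = 3: MRS = 2/(w − 4). Setting this equal to 0.125 gives w − 4 = 2/0.125 = 16, so w = 20.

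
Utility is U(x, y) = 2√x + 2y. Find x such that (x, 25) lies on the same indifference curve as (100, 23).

U(100, 23) = 66.
Set U(x, 25) = 66 and solve.
With y = 25: 2√x = 66 − 2·25 = 16, so √x = 8 and x = 64.
Check: U(64, 25) = 66.

x = 64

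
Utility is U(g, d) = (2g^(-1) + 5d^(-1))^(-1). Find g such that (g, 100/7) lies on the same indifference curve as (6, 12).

U depends on (g, d) only through S = 2g^(-1) + 5d^(-1), so equal utility means equal S. At (6, 12): S = 0.75.
With d = 100/7: 5·(100/7)^(-1) = 0.35, so 2g^(-1) = 0.75 − 0.35 = 0.4, i.e. g^(-1) = 0.2.
Hence g = 1/0.2 = 5.
Check: U(5, 100/7) = 1.3333.

g = 5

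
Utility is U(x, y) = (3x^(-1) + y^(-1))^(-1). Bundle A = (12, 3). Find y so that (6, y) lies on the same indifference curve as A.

U depends on (x, y) only through S = 3x^(-1) + y^(-1), so equal utility means equal S. At (12, 3): S = 7/12.
With x = 6: 3·6^(-1) = 0.5, so y^(-1) = 7/12 − 0.5 = 1/12.
Hence y = 1/(1/12) = 12.
Check: U(6, 12) = 1.7143.

y = 12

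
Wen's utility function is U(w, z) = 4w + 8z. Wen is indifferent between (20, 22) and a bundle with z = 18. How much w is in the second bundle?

w = 28

U(20, 22) = 256.
Set U(w, 18) = 256 and solve.
4w + 8·18 = 256 ⇒ 4w = 112 ⇒ w = 28.
Check: U(28, 18) = 256.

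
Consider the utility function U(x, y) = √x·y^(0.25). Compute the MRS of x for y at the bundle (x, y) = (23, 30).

MRS = 60/23

MU_x = 0.5·x^(-0.5)·y^(0.25) and MU_y = 0.25·√x·y^(-0.75).
MRS = MU_x/MU_y = (2)·y/x.
At (23, 30): MRS = 60/23.
That is, one extra unit of x is worth 60/23 units of y at the margin.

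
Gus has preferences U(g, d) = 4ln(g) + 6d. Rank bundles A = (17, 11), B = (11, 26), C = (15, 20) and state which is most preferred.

Bundle B

Evaluate utility at each bundle:
U(A) = 77.333.
U(B) = 165.592.
U(C) = 130.832.
Highest utility is B, so B ≻ C ≻ A.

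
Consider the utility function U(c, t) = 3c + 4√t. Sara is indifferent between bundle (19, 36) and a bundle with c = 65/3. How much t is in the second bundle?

U(19, 36) = 81.
Set U(65/3, t) = 81 and solve.
With c = 65/3: 4√t = 81 − 3·65/3 = 16, so √t = 4 and t = 16.
Check: U(65/3, 16) = 81.

t = 16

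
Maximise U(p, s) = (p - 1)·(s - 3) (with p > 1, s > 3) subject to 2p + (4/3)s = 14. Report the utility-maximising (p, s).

MU_p = (s−3), MU_s = (p−1).
MRS = (s−3)/(p−1).
Tangency: set MRS = p_p/p_s = 2/(4/3) = 1.5.
So (s − 3)/(p − 1) = 1.5, i.e. (s − 3) = 1.5·(p − 1).
Rewrite the budget in excess-of-subsistence terms: 2·(p − 1) + (4/3)·(s − 3) = 14 − 2·1 − (4/3)·3 = 8.
Substituting, 4·(p − 1) = 8, so p − 1 = 2 and p* = 3.
Then s − 3 = 1.5·2 = 3, so s* = 6.

p* = 3, s* = 6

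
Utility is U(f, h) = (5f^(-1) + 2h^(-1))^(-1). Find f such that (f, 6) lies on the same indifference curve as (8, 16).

U depends on (f, h) only through S = 5f^(-1) + 2h^(-1), so equal utility means equal S. At (8, 16): S = 0.75.
With h = 6: 2·6^(-1) = 1/3, so 5f^(-1) = 0.75 − 1/3 = 5/12, i.e. f^(-1) = 1/12.
Hence f = 1/(1/12) = 12.
Check: U(12, 6) = 1.3333.

f = 12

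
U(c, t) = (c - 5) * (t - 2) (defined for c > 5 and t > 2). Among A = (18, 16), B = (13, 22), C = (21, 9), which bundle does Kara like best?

Evaluate utility at each bundle:
U(A) = 182.
U(B) = 160.
U(C) = 112.
Highest utility is A, so A ≻ B ≻ C.

Bundle A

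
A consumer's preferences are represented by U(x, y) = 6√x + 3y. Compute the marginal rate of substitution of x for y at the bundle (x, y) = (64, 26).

MRS = 0.125

MU_x = 6/(2√x), MU_y = 3.
MRS = 6/(2√x) ÷ 3.
At (64, 26): MRS = 0.125.
The indifference curve has slope −0.125 at this bundle.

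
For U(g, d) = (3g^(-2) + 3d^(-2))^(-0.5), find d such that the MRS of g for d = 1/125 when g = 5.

For CES with ρ = -2, MRS = (d/g)^3.
Setting (d/5)^3 = 1/125 gives d/5 = 0.2 and d = 1.

d = 1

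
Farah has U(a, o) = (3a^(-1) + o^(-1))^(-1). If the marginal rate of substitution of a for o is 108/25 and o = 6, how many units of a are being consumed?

a = 5

For CES with ρ = -1, MRS = (3/1)·(o/a)^2.
Setting (3/1)·(6/a)^2 = 108/25 gives (6/a)^2 = 36/25, so 6/a = 1.2 and a = 5.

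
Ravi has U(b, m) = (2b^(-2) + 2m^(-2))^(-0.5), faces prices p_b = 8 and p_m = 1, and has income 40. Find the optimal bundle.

b* = 4, m* = 8

For CES with ρ = -2, MRS = (m/b)^3.
Tangency: set MRS = p_b/p_m = 8/1 = 8.
So (m/b)^3 = 8; taking the cube root, m/b = 2, i.e. m = 2·b.
Substitute into the budget 8·b + 1·m = 40: 10·b = 40, so b* = 4 and m* = 2·4 = 8.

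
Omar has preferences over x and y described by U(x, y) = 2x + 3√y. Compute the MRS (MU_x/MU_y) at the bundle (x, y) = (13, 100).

MU_x = 2, MU_y = 3/(2√y).
MRS = 2 ÷ (3/(2√y)).
At (13, 100): MRS = 40/3.
That is, one extra unit of x is worth 40/3 units of y at the margin.

MRS = 40/3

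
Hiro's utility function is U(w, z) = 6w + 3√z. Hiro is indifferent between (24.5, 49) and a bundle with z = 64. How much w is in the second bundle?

U(24.5, 49) = 168.
Set U(w, 64) = 168 and solve.
With z = 64: √64 = 8, so 6w = 168 − 3·8 = 144 and w = 24.
Check: U(24, 64) = 168.

w = 24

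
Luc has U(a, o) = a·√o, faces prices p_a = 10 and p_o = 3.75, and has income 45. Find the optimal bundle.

a* = 3, o* = 4

MU_a = √o and MU_o = 0.5·a·o^(-0.5).
MRS = MU_a/MU_o = (2)·o/a.
Tangency: set MRS = p_a/p_o = 10/3.75 = 8/3.
So (2)·o/a = 8/3, i.e. o = (4/3)·a.
Substitute into the budget 10·a + 3.75·o = 45: 15·a = 45, so a* = 3.
Then o* = (4/3)·3 = 4.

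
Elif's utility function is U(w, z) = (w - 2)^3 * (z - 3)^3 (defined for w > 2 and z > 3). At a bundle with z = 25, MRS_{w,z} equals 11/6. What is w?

MU_w = 3·(w−2)^2·(z−3)^3, MU_z = 3·(w−2)^3·(z−3)^2.
MRS = (z−3)/(w−2).
Substitute z = 25: MRS = 22/(w − 2). Setting this equal to 11/6 gives w − 2 = 22/(11/6) = 12, so w = 14.

w = 14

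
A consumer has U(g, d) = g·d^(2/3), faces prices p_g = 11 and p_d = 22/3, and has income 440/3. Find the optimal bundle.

MU_g = d^(2/3) and MU_d = 2/3·g·d^(-1/3).
MRS = MU_g/MU_d = (1.5)·d/g.
Tangency: set MRS = p_g/p_d = 11/(22/3) = 1.5.
So (1.5)·d/g = 1.5, i.e. d = g.
Substitute into the budget 11·g + (22/3)·d = 440/3: (55/3)·g = 440/3, so g* = 8.
Then d* = 8.

g* = 8, d* = 8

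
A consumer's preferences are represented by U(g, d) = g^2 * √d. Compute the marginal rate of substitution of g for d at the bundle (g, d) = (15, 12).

MU_g = 2·g·√d and MU_d = 0.5·g^2·d^(-0.5).
MRS = MU_g/MU_d = (4)·d/g.
At (15, 12): MRS = 3.2.
The indifference curve has slope −3.2 at this bundle.

MRS = 3.2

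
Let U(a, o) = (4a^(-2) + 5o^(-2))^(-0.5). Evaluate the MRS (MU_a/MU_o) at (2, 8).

MRS = 51.2

For CES with ρ = -2, MRS = (4/5)·(o/a)^3.
At (2, 8): MRS = 51.2.
The indifference curve has slope −51.2 at this bundle.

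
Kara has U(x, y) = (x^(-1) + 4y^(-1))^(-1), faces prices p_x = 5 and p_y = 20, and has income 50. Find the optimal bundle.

For CES with ρ = -1, MRS = (1/4)·(y/x)^2.
Tangency: set MRS = p_x/p_y = 5/20 = 0.25.
So (y/x)^2 = 1; taking the square root, y/x = 1, i.e. y = x.
Substitute into the budget 5·x + 20·y = 50: 25·x = 50, so x* = 2 and y* = 2.

x* = 2, y* = 2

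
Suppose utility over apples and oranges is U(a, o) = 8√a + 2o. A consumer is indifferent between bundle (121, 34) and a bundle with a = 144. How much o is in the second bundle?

o = 30

U(121, 34) = 156.
Set U(144, o) = 156 and solve.
With a = 144: √144 = 12, so 2o = 156 − 8·12 = 60 and o = 30.
Check: U(144, 30) = 156.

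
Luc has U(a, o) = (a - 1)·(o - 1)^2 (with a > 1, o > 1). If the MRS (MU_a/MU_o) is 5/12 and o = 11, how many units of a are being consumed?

MU_a = (o−1)^2, MU_o = 2·(a−1)·(o−1).
MRS = (1/2)·(o−1)/(a−1).
Substitute o = 11: MRS = 5/(a − 1). Setting this equal to 5/12 gives a − 1 = 5/(5/12) = 12, so a = 13.

a = 13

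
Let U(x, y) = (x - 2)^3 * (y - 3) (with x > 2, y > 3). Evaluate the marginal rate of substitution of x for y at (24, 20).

MU_x = 3·(x−2)^2·(y−3), MU_y = (x−2)^3.
MRS = (3/1)·(y−3)/(x−2).
At (24, 20): MRS = 51/22.
That is, one extra unit of x is worth 51/22 units of y at the margin.

MRS = 51/22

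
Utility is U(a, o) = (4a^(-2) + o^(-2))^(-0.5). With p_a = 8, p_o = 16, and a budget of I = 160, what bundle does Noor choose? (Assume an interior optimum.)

a* = 10, o* = 5

For CES with ρ = -2, MRS = (4/1)·(o/a)^3.
Tangency: set MRS = p_a/p_o = 8/16 = 0.5.
So (o/a)^3 = 0.125; taking the cube root, o/a = 0.5, i.e. o = 0.5·a.
Substitute into the budget 8·a + 16·o = 160: 16·a = 160, so a* = 10 and o* = 0.5·10 = 5.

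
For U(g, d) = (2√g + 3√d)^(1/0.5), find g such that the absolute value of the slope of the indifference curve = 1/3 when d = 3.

For CES with ρ = 0.5, MRS = (2/3)·√(d/g).
Setting (2/3)·√(3/g) = 1/3 gives √(3/g) = 0.5, so 3/g = 0.25 and g = 12.

g = 12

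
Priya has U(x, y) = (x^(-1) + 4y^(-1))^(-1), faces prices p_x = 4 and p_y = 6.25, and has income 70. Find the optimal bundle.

x* = 5, y* = 8

For CES with ρ = -1, MRS = (1/4)·(y/x)^2.
Tangency: set MRS = p_x/p_y = 4/6.25 = 16/25.
So (y/x)^2 = 64/25; taking the square root, y/x = 1.6, i.e. y = 1.6·x.
Substitute into the budget 4·x + 6.25·y = 70: 14·x = 70, so x* = 5 and y* = 1.6·5 = 8.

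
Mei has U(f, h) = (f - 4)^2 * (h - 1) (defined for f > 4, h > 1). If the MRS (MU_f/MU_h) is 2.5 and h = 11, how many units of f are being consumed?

f = 12

MU_f = 2·(f−4)·(h−1), MU_h = (f−4)^2.
MRS = (2/1)·(h−1)/(f−4).
Substitute h = 11: MRS = 20/(f − 4). Setting this equal to 2.5 gives f − 4 = 20/2.5 = 8, so f = 12.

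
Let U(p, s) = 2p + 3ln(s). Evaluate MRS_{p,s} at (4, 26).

MU_p = 2, MU_s = 3/s.
MRS = 2 ÷ (3/s).
At (4, 26): MRS = 52/3.
So at (4, 26) the consumer would give up 52/3 units of s for one more unit of p.

MRS = 52/3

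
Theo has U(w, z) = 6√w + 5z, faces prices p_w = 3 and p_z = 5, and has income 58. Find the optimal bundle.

w* = 1, z* = 11

MU_w = 6/(2√w), MU_z = 5.
MRS = 6/(2√w) ÷ 5.
Tangency: set MRS = p_w/p_z = 3/5 = 0.6.
MRS depends only on w: 0.6/√w = 0.6 ⇒ √w = 0.6/0.6 = 1 ⇒ w* = 1.
From the budget, 5·z = 58 − 3·1 = 55, so z* = 11.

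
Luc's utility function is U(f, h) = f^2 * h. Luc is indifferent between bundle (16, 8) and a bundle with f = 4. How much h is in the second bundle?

h = 128

U(16, 8) = 2048.
Set U(4, h) = 2048 and solve.
With f = 4: 4^2 = 16, so h = 2048/16 = 128.
Check: U(4, 128) = 2048.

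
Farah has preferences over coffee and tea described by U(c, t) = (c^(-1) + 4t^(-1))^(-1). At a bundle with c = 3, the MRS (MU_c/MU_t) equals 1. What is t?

For CES with ρ = -1, MRS = (1/4)·(t/c)^2.
Setting (1/4)·(t/3)^2 = 1 gives (t/3)^2 = 4, so t/3 = 2 and t = 6.

t = 6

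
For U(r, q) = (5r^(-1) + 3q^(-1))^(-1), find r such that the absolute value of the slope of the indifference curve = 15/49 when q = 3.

For CES with ρ = -1, MRS = (5/3)·(q/r)^2.
Setting (5/3)·(3/r)^2 = 15/49 gives (3/r)^2 = 9/49, so 3/r = 3/7 and r = 7.

r = 7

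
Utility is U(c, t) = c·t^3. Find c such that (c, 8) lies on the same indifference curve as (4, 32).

c = 256

U(4, 32) = 131072.
Set U(c, 8) = 131072 and solve.
With t = 8: 8^3 = 512, so c = 131072/512 = 256.
Check: U(256, 8) = 131072.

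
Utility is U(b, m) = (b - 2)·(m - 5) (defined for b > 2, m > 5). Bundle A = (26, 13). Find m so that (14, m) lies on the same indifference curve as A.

m = 21

U(26, 13) = 192.
Set U(14, m) = 192 and solve.
With b = 14: (14 − 2) = 12, so (m − 5) = 192/12 = 16.
So m = 5 + 16 = 21.
Check: U(14, 21) = 192.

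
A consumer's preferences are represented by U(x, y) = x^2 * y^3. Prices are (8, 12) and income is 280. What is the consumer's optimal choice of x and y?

x* = 14, y* = 14

MU_x = 2·x·y^3 and MU_y = 3·x^2·y^2.
MRS = MU_x/MU_y = (2/3)·y/x.
Tangency: set MRS = p_x/p_y = 8/12 = 2/3.
So (2/3)·y/x = 2/3, i.e. y = x.
Substitute into the budget 8·x + 12·y = 280: 20·x = 280, so x* = 14.
Then y* = 14.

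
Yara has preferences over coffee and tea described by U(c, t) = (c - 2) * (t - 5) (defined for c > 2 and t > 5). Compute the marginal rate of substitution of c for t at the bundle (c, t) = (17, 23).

MU_c = (t−5), MU_t = (c−2).
MRS = (t−5)/(c−2).
At (17, 23): MRS = 1.2.
That is, one extra unit of c is worth 1.2 units of t at the margin.

MRS = 1.2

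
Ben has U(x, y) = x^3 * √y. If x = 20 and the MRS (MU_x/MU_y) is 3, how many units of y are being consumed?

y = 10

MU_x = 3·x^2·√y and MU_y = 0.5·x^3·y^(-0.5).
MRS = MU_x/MU_y = (6)·y/x.
Substitute x = 20: MRS = y/(10/3). Setting y/(10/3) = 3 gives y = 3·(10/3) = 10.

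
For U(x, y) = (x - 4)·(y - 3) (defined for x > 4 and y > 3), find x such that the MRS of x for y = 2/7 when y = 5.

x = 11

MU_x = (y−3), MU_y = (x−4).
MRS = (y−3)/(x−4).
Substitute y = 5: MRS = 2/(x − 4). Setting this equal to 2/7 gives x − 4 = 2/(2/7) = 7, so x = 11.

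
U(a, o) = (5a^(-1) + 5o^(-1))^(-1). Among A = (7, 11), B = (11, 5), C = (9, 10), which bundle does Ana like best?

Evaluate utility at each bundle:
U(A) = 0.856.
U(B) = 0.688.
U(C) = 0.947.
Highest utility is C, so C ≻ A ≻ B.

Bundle C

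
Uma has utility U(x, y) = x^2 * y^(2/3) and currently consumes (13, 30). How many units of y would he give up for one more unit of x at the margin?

MU_x = 2·x·y^(2/3) and MU_y = 2/3·x^2·y^(-1/3).
MRS = MU_x/MU_y = (3)·y/x.
At (13, 30): MRS = 90/13.
That is, one extra unit of x is worth 90/13 units of y at the margin.

MRS = 90/13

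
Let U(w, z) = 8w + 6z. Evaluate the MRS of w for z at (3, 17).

MRS = 4/3

MU_w = 8, MU_z = 6, so MRS = 8/6 = 4/3 at every bundle.
At (3, 17): MRS = 4/3.
That is, one extra unit of w is worth 4/3 units of z at the margin.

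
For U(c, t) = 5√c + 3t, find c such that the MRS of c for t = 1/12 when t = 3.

c = 100

MU_c = 5/(2√c), MU_t = 3.
MRS = 5/(2√c) ÷ 3.
MRS depends only on c: (5/6)/√c = 1/12 ⇒ √c = (5/6)/(1/12) = 10 ⇒ c = 100.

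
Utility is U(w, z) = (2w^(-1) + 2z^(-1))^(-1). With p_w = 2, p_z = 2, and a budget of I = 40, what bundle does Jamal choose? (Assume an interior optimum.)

For CES with ρ = -1, MRS = (z/w)^2.
Tangency: set MRS = p_w/p_z = 2/2 = 1.
So (z/w)^2 = 1; taking the square root, z/w = 1, i.e. z = w.
Substitute into the budget 2·w + 2·z = 40: 4·w = 40, so w* = 10 and z* = 10.

w* = 10, z* = 10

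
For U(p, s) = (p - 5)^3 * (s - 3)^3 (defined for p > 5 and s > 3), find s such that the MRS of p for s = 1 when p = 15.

MU_p = 3·(p−5)^2·(s−3)^3, MU_s = 3·(p−5)^3·(s−3)^2.
MRS = (s−3)/(p−5).
Substitute p = 15: MRS = (s − 3)/10. Setting this equal to 1 gives s − 3 = 1·10 = 10, so s = 13.

s = 13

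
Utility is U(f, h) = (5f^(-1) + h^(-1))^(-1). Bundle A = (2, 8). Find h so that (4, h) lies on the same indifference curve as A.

U depends on (f, h) only through S = 5f^(-1) + h^(-1), so equal utility means equal S. At (2, 8): S = 2.625.
With f = 4: 5·4^(-1) = 1.25, so h^(-1) = 2.625 − 1.25 = 1.375.
Hence h = 1/1.375 = 8/11.
Check: U(4, 8/11) = 0.381.

h = 8/11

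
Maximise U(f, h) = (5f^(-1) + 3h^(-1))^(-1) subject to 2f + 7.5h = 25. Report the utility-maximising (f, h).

For CES with ρ = -1, MRS = (5/3)·(h/f)^2.
Tangency: set MRS = p_f/p_h = 2/7.5 = 4/15.
So (h/f)^2 = 4/25; taking the square root, h/f = 0.4, i.e. h = 0.4·f.
Substitute into the budget 2·f + 7.5·h = 25: 5·f = 25, so f* = 5 and h* = 0.4·5 = 2.

f* = 5, h* = 2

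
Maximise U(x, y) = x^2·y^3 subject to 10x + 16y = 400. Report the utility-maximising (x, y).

MU_x = 2·x·y^3 and MU_y = 3·x^2·y^2.
MRS = MU_x/MU_y = (2/3)·y/x.
Tangency: set MRS = p_x/p_y = 10/16 = 0.625.
So (2/3)·y/x = 0.625, i.e. y = (15/16)·x.
Substitute into the budget 10·x + 16·y = 400: 25·x = 400, so x* = 16.
Then y* = (15/16)·16 = 15.

x* = 16, y* = 15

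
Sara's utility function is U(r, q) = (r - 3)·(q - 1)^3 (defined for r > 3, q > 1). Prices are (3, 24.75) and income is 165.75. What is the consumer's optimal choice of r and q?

MU_r = (q−1)^3, MU_q = 3·(r−3)·(q−1)^2.
MRS = (1/3)·(q−1)/(r−3).
Tangency: set MRS = p_r/p_q = 3/24.75 = 4/33.
So (1/3)·(q − 1)/(r − 3) = 4/33, i.e. (q − 1) = (4/11)·(r − 3).
Rewrite the budget in excess-of-subsistence terms: 3·(r − 3) + 24.75·(q − 1) = 165.75 − 3·3 − 24.75·1 = 132.
Substituting, 12·(r − 3) = 132, so r − 3 = 11 and r* = 14.
Then q − 1 = (4/11)·11 = 4, so q* = 5.

r* = 14, q* = 5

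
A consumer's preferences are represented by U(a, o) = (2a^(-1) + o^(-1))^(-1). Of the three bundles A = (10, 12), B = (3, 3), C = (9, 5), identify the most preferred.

Bundle A

Evaluate utility at each bundle:
U(A) = 3.529.
U(B) = 1.000.
U(C) = 2.368.
Highest utility is A, so A ≻ C ≻ B.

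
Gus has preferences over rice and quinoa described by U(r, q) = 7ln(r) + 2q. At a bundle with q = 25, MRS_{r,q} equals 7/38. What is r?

MU_r = 7/r, MU_q = 2.
MRS = 7/r ÷ 2.
MRS depends only on r: 3.5/r = 7/38 ⇒ r = 3.5/(7/38) = 19.

r = 19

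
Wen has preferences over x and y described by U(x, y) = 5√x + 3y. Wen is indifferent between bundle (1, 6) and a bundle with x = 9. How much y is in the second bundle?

U(1, 6) = 23.
Set U(9, y) = 23 and solve.
With x = 9: √9 = 3, so 3y = 23 − 5·3 = 8 and y = 8/3.
Check: U(9, 8/3) = 23.

y = 8/3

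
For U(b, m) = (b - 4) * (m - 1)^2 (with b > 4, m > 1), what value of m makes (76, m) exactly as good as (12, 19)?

U(12, 19) = 2592.
Set U(76, m) = 2592 and solve.
With b = 76: (76 − 4) = 72, so (m − 1)^2 = 2592/72 = 36.
Taking the square root (with m > 1): m − 1 = 6, so m = 7.
Check: U(76, 7) = 2592.

m = 7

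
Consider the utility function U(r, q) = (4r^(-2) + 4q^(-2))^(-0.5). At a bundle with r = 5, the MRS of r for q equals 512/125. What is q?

q = 8

For CES with ρ = -2, MRS = (q/r)^3.
Setting (q/5)^3 = 512/125 gives q/5 = 1.6 and q = 8.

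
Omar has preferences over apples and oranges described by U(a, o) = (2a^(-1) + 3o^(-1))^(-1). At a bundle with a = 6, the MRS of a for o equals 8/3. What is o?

For CES with ρ = -1, MRS = (2/3)·(o/a)^2.
Setting (2/3)·(o/6)^2 = 8/3 gives (o/6)^2 = 4, so o/6 = 2 and o = 12.

o = 12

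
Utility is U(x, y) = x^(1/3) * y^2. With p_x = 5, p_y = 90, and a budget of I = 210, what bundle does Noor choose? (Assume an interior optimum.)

x* = 6, y* = 2

MU_x = 1/3·x^(-2/3)·y^2 and MU_y = 2·x^(1/3)·y.
MRS = MU_x/MU_y = (1/6)·y/x.
Tangency: set MRS = p_x/p_y = 5/90 = 1/18.
So (1/6)·y/x = 1/18, i.e. y = (1/3)·x.
Substitute into the budget 5·x + 90·y = 210: 35·x = 210, so x* = 6.
Then y* = (1/3)·6 = 2.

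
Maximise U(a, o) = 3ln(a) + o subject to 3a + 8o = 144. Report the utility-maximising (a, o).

a* = 8, o* = 15

MU_a = 3/a, MU_o = 1.
MRS = 3/a ÷ 1.
Tangency: set MRS = p_a/p_o = 3/8 = 0.375.
MRS depends only on a: 3/a = 0.375 ⇒ a* = 3/0.375 = 8.
From the budget, 8·o = 144 − 3·8 = 120, so o* = 15.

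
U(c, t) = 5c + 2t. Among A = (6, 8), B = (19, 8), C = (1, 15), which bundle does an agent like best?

Bundle B

Evaluate utility at each bundle:
U(A) = 46.
U(B) = 111.
U(C) = 35.
Highest utility is B, so B ≻ A ≻ C.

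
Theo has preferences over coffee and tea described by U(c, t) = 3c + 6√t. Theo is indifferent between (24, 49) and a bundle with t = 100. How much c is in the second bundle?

U(24, 49) = 114.
Set U(c, 100) = 114 and solve.
With t = 100: √100 = 10, so 3c = 114 − 6·10 = 54 and c = 18.
Check: U(18, 100) = 114.

c = 18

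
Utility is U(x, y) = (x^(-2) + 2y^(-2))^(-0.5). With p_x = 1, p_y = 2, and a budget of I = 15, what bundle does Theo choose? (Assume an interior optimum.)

x* = 5, y* = 5

For CES with ρ = -2, MRS = (1/2)·(y/x)^3.
Tangency: set MRS = p_x/p_y = 1/2 = 0.5.
So (y/x)^3 = 1; taking the cube root, y/x = 1, i.e. y = x.
Substitute into the budget 1·x + 2·y = 15: 3·x = 15, so x* = 5 and y* = 5.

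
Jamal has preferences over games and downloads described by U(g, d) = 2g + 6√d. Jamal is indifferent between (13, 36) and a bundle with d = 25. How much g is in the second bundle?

U(13, 36) = 62.
Set U(g, 25) = 62 and solve.
With d = 25: √25 = 5, so 2g = 62 − 6·5 = 32 and g = 16.
Check: U(16, 25) = 62.

g = 16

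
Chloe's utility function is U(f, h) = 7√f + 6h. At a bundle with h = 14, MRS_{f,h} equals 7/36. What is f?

MU_f = 7/(2√f), MU_h = 6.
MRS = 7/(2√f) ÷ 6.
MRS depends only on f: (7/12)/√f = 7/36 ⇒ √f = (7/12)/(7/36) = 3 ⇒ f = 9.

f = 9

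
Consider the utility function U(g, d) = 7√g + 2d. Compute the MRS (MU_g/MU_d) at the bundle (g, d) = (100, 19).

MRS = 7/40

MU_g = 7/(2√g), MU_d = 2.
MRS = 7/(2√g) ÷ 2.
At (100, 19): MRS = 7/40.
So at (100, 19) the consumer would give up 7/40 units of d for one more unit of g.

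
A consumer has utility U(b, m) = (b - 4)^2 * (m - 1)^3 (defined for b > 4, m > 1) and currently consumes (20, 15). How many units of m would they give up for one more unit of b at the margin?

MRS = 7/12

MU_b = 2·(b−4)·(m−1)^3, MU_m = 3·(b−4)^2·(m−1)^2.
MRS = (2/3)·(m−1)/(b−4).
At (20, 15): MRS = 7/12.
The indifference curve has slope −7/12 at this bundle.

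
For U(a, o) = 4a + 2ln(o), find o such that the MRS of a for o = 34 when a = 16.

o = 17

MU_a = 4, MU_o = 2/o.
MRS = 4 ÷ (2/o).
MRS depends only on o: 2·o = 34 ⇒ o = 34/2 = 17.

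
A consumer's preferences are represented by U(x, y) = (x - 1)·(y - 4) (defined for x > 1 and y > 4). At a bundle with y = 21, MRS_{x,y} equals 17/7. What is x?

x = 8

MU_x = (y−4), MU_y = (x−1).
MRS = (y−4)/(x−1).
Substitute y = 21: MRS = 17/(x − 1). Setting this equal to 17/7 gives x − 1 = 17/(17/7) = 7, so x = 8.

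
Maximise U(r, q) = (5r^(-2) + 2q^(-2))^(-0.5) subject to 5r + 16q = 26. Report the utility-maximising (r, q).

For CES with ρ = -2, MRS = (5/2)·(q/r)^3.
Tangency: set MRS = p_r/p_q = 5/16.
So (q/r)^3 = 0.125; taking the cube root, q/r = 0.5, i.e. q = 0.5·r.
Substitute into the budget 5·r + 16·q = 26: 13·r = 26, so r* = 2 and q* = 0.5·2 = 1.

r* = 2, q* = 1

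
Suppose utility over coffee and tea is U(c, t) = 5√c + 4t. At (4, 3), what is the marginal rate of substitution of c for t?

MU_c = 5/(2√c), MU_t = 4.
MRS = 5/(2√c) ÷ 4.
At (4, 3): MRS = 5/16.
The indifference curve has slope −5/16 at this bundle.

MRS = 5/16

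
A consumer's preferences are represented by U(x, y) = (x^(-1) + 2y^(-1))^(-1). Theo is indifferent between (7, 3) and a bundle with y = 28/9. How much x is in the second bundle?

x = 6

U depends on (x, y) only through S = x^(-1) + 2y^(-1), so equal utility means equal S. At (7, 3): S = 17/21.
With y = 28/9: 2·(28/9)^(-1) = 9/14, so x^(-1) = 17/21 − 9/14 = 1/6.
Hence x = 1/(1/6) = 6.
Check: U(6, 28/9) = 1.2353.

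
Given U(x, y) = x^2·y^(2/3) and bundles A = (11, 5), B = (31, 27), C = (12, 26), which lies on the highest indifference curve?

Evaluate utility at each bundle:
U(A) = 353.806.
U(B) = 8649.000.
U(C) = 1263.799.
Highest utility is B, so B ≻ C ≻ A.

Bundle B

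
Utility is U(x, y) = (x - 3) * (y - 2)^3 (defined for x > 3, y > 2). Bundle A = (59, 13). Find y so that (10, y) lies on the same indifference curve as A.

U(59, 13) = 74536.
Set U(10, y) = 74536 and solve.
With x = 10: (10 − 3) = 7, so (y − 2)^3 = 74536/7 = 10648.
Taking the cube root (with y > 2): y − 2 = 22, so y = 24.
Check: U(10, 24) = 74536.

y = 24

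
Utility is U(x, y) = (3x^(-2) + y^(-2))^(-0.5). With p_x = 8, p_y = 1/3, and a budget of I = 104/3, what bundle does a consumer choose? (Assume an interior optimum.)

For CES with ρ = -2, MRS = (3/1)·(y/x)^3.
Tangency: set MRS = p_x/p_y = 8/(1/3) = 24.
So (y/x)^3 = 8; taking the cube root, y/x = 2, i.e. y = 2·x.
Substitute into the budget 8·x + (1/3)·y = 104/3: (26/3)·x = 104/3, so x* = 4 and y* = 2·4 = 8.

x* = 4, y* = 8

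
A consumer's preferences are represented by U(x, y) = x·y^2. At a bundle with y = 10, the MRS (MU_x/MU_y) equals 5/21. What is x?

MU_x = y^2 and MU_y = 2·x·y.
MRS = MU_x/MU_y = (1/2)·y/x.
Substitute y = 10: MRS = 5/x. Setting 5/x = 5/21 gives x = 5/(5/21) = 21.

x = 21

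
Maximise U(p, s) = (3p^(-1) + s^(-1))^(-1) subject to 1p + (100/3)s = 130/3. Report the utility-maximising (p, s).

p* = 10, s* = 1

For CES with ρ = -1, MRS = (3/1)·(s/p)^2.
Tangency: set MRS = p_p/p_s = 1/(100/3) = 3/100.
So (s/p)^2 = 1/100; taking the square root, s/p = 0.1, i.e. s = 0.1·p.
Substitute into the budget 1·p + (100/3)·s = 130/3: (13/3)·p = 130/3, so p* = 10 and s* = 0.1·10 = 1.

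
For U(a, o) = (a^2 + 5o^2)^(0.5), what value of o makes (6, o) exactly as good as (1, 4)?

o = 3

U depends on (a, o) only through S = a^2 + 5o^2, so equal utility means equal S. At (1, 4): S = 81.
With a = 6: 6^2 = 36, so 5o^2 = 81 − 36 = 45, i.e. o^2 = 9.
Hence o = √9 = 3.
Check: U(6, 3) = 9.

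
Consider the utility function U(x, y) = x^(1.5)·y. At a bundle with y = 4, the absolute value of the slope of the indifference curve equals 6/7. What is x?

MU_x = 1.5·√x·y and MU_y = x^(1.5).
MRS = MU_x/MU_y = (1.5)·y/x.
Substitute y = 4: MRS = 6/x. Setting 6/x = 6/7 gives x = 6/(6/7) = 7.

x = 7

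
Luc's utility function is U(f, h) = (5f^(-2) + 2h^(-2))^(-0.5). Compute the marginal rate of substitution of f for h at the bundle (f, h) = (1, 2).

MRS = 20

For CES with ρ = -2, MRS = (5/2)·(h/f)^3.
At (1, 2): MRS = 20.
The indifference curve has slope −20 at this bundle.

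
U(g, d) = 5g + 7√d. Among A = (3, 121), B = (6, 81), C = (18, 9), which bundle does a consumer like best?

Evaluate utility at each bundle:
U(A) = 92.000.
U(B) = 93.000.
U(C) = 111.000.
Highest utility is C, so C ≻ B ≻ A.

Bundle C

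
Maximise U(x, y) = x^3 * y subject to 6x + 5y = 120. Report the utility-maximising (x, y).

x* = 15, y* = 6

MU_x = 3·x^2·y and MU_y = x^3.
MRS = MU_x/MU_y = (3/1)·y/x.
Tangency: set MRS = p_x/p_y = 6/5 = 1.2.
So (3/1)·y/x = 1.2, i.e. y = 0.4·x.
Substitute into the budget 6·x + 5·y = 120: 8·x = 120, so x* = 15.
Then y* = 0.4·15 = 6.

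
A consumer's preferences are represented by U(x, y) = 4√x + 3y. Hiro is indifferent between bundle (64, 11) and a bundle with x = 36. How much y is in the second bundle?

y = 41/3

U(64, 11) = 65.
Set U(36, y) = 65 and solve.
With x = 36: √36 = 6, so 3y = 65 − 4·6 = 41 and y = 41/3.
Check: U(36, 41/3) = 65.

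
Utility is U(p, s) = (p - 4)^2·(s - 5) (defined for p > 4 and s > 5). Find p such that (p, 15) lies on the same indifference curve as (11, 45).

p = 18

U(11, 45) = 1960.
Set U(p, 15) = 1960 and solve.
With s = 15: (15 − 5) = 10, so (p − 4)^2 = 1960/10 = 196.
Taking the square root (with p > 4): p − 4 = 14, so p = 18.
Check: U(18, 15) = 1960.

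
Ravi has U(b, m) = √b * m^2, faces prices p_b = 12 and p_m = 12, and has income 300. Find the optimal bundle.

MU_b = 0.5·b^(-0.5)·m^2 and MU_m = 2·√b·m.
MRS = MU_b/MU_m = (0.25)·m/b.
Tangency: set MRS = p_b/p_m = 12/12 = 1.
So (0.25)·m/b = 1, i.e. m = 4·b.
Substitute into the budget 12·b + 12·m = 300: 60·b = 300, so b* = 5.
Then m* = 4·5 = 20.

b* = 5, m* = 20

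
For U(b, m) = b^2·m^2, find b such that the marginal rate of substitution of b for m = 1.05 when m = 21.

b = 20

MU_b = 2·b·m^2 and MU_m = 2·b^2·m.
MRS = MU_b/MU_m = m/b.
Substitute m = 21: MRS = 21/b. Setting 21/b = 1.05 gives b = 21/1.05 = 20.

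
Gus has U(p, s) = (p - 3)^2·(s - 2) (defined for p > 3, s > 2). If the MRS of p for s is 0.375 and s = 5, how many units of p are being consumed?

MU_p = 2·(p−3)·(s−2), MU_s = (p−3)^2.
MRS = (2/1)·(s−2)/(p−3).
Substitute s = 5: MRS = 6/(p − 3). Setting this equal to 0.375 gives p − 3 = 6/0.375 = 16, so p = 19.

p = 19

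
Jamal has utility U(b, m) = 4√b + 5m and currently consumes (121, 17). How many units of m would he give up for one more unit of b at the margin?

MU_b = 4/(2√b), MU_m = 5.
MRS = 4/(2√b) ÷ 5.
At (121, 17): MRS = 2/55.
The indifference curve has slope −2/55 at this bundle.

MRS = 2/55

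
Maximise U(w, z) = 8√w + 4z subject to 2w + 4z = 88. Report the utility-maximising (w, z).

w* = 4, z* = 20

MU_w = 8/(2√w), MU_z = 4.
MRS = 8/(2√w) ÷ 4.
Tangency: set MRS = p_w/p_z = 2/4 = 0.5.
MRS depends only on w: 1/√w = 0.5 ⇒ √w = 1/0.5 = 2 ⇒ w* = 4.
From the budget, 4·z = 88 − 2·4 = 80, so z* = 20.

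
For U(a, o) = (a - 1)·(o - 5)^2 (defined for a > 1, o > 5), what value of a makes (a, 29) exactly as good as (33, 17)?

U(33, 17) = 4608.
Set U(a, 29) = 4608 and solve.
With o = 29: (29 − 5)^2 = 576, so (a − 1) = 4608/576 = 8.
So a = 1 + 8 = 9.
Check: U(9, 29) = 4608.

a = 9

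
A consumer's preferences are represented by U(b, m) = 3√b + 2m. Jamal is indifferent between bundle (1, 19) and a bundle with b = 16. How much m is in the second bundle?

m = 14.5

U(1, 19) = 41.
Set U(16, m) = 41 and solve.
With b = 16: √16 = 4, so 2m = 41 − 3·4 = 29 and m = 14.5.
Check: U(16, 14.5) = 41.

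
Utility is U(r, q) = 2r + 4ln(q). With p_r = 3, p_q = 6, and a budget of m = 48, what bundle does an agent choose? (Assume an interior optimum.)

r* = 14, q* = 1

MU_r = 2, MU_q = 4/q.
MRS = 2 ÷ (4/q).
Tangency: set MRS = p_r/p_q = 3/6 = 0.5.
MRS depends only on q: 0.5·q = 0.5 ⇒ q* = 0.5/0.5 = 1.
From the budget, 3·r = 48 − 6·1 = 42, so r* = 14.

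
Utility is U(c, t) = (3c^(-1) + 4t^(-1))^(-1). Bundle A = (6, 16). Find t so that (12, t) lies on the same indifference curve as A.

U depends on (c, t) only through S = 3c^(-1) + 4t^(-1), so equal utility means equal S. At (6, 16): S = 0.75.
With c = 12: 3·12^(-1) = 0.25, so 4t^(-1) = 0.75 − 0.25 = 0.5, i.e. t^(-1) = 0.125.
Hence t = 1/0.125 = 8.
Check: U(12, 8) = 1.3333.

t = 8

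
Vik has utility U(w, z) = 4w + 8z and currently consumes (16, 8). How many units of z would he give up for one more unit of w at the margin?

MU_w = 4, MU_z = 8, so MRS = 4/8 = 0.5 at every bundle.
At (16, 8): MRS = 0.5.
That is, one extra unit of w is worth 0.5 units of z at the margin.

MRS = 0.5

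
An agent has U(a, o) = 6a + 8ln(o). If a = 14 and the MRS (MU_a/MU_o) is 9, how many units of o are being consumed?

MU_a = 6, MU_o = 8/o.
MRS = 6 ÷ (8/o).
MRS depends only on o: 0.75·o = 9 ⇒ o = 9/0.75 = 12.

o = 12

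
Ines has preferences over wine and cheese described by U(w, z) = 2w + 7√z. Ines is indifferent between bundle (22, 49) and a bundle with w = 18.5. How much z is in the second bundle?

U(22, 49) = 93.
Set U(18.5, z) = 93 and solve.
With w = 18.5: 7√z = 93 − 2·18.5 = 56, so √z = 8 and z = 64.
Check: U(18.5, 64) = 93.

z = 64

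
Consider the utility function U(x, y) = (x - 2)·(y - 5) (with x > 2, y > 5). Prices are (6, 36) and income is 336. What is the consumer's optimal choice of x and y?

MU_x = (y−5), MU_y = (x−2).
MRS = (y−5)/(x−2).
Tangency: set MRS = p_x/p_y = 6/36 = 1/6.
So (y − 5)/(x − 2) = 1/6, i.e. (y − 5) = (1/6)·(x − 2).
Rewrite the budget in excess-of-subsistence terms: 6·(x − 2) + 36·(y − 5) = 336 − 6·2 − 36·5 = 144.
Substituting, 12·(x − 2) = 144, so x − 2 = 12 and x* = 14.
Then y − 5 = (1/6)·12 = 2, so y* = 7.

x* = 14, y* = 7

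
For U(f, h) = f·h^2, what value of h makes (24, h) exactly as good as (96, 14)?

h = 28

U(96, 14) = 18816.
Set U(24, h) = 18816 and solve.
With f = 24: h^2 = 18816/24 = 784; taking the square root, h = 28.
Check: U(24, 28) = 18816.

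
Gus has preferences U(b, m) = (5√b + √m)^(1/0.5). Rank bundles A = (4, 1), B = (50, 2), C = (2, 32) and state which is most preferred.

Evaluate utility at each bundle:
U(A) = 121.000.
U(B) = 1352.000.
U(C) = 162.000.
Highest utility is B, so B ≻ C ≻ A.

Bundle B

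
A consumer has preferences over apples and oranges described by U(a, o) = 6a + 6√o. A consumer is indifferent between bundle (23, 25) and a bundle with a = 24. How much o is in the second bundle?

U(23, 25) = 168.
Set U(24, o) = 168 and solve.
With a = 24: 6√o = 168 − 6·24 = 24, so √o = 4 and o = 16.
Check: U(24, 16) = 168.

o = 16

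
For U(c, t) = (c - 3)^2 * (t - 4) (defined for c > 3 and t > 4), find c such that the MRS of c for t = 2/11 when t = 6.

MU_c = 2·(c−3)·(t−4), MU_t = (c−3)^2.
MRS = (2/1)·(t−4)/(c−3).
Substitute t = 6: MRS = 4/(c − 3). Setting this equal to 2/11 gives c − 3 = 4/(2/11) = 22, so c = 25.

c = 25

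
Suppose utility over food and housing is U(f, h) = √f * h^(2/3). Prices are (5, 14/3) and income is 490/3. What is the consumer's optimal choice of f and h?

MU_f = 0.5·f^(-0.5)·h^(2/3) and MU_h = 2/3·√f·h^(-1/3).
MRS = MU_f/MU_h = (0.75)·h/f.
Tangency: set MRS = p_f/p_h = 5/(14/3) = 15/14.
So (0.75)·h/f = 15/14, i.e. h = (10/7)·f.
Substitute into the budget 5·f + (14/3)·h = 490/3: (35/3)·f = 490/3, so f* = 14.
Then h* = (10/7)·14 = 20.

f* = 14, h* = 20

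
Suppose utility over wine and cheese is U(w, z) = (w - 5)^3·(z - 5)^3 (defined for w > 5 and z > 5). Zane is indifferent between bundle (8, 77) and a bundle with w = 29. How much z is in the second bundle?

U(8, 77) = 10077696.
Set U(29, z) = 10077696 and solve.
With w = 29: (29 − 5)^3 = 13824, so (z − 5)^3 = 10077696/13824 = 729.
Taking the cube root (with z > 5): z − 5 = 9, so z = 14.
Check: U(29, 14) = 10077696.

z = 14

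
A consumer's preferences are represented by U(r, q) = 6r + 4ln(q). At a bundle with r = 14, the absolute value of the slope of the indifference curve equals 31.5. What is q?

MU_r = 6, MU_q = 4/q.
MRS = 6 ÷ (4/q).
MRS depends only on q: 1.5·q = 31.5 ⇒ q = 31.5/1.5 = 21.

q = 21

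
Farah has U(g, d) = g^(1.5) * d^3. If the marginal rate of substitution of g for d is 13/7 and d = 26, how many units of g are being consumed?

g = 7

MU_g = 1.5·√g·d^3 and MU_d = 3·g^(1.5)·d^2.
MRS = MU_g/MU_d = (0.5)·d/g.
Substitute d = 26: MRS = 13/g. Setting 13/g = 13/7 gives g = 13/(13/7) = 7.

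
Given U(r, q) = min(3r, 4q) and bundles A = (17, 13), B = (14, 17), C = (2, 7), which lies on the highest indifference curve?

Evaluate utility at each bundle:
U(A) = 51.
U(B) = 42.
U(C) = 6.
Highest utility is A, so A ≻ B ≻ C.

Bundle A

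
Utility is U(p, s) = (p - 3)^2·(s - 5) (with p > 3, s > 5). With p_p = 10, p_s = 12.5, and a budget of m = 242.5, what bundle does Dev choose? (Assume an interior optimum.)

p* = 13, s* = 9

MU_p = 2·(p−3)·(s−5), MU_s = (p−3)^2.
MRS = (2/1)·(s−5)/(p−3).
Tangency: set MRS = p_p/p_s = 10/12.5 = 0.8.
So (2/1)·(s − 5)/(p − 3) = 0.8, i.e. (s − 5) = 0.4·(p − 3).
Rewrite the budget in excess-of-subsistence terms: 10·(p − 3) + 12.5·(s − 5) = 242.5 − 10·3 − 12.5·5 = 150.
Substituting, 15·(p − 3) = 150, so p − 3 = 10 and p* = 13.
Then s − 5 = 0.4·10 = 4, so s* = 9.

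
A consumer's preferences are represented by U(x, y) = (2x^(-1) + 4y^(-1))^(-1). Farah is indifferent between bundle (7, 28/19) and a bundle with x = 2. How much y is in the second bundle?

U depends on (x, y) only through S = 2x^(-1) + 4y^(-1), so equal utility means equal S. At (7, 28/19): S = 3.
With x = 2: 2·2^(-1) = 1, so 4y^(-1) = 3 − 1 = 2, i.e. y^(-1) = 0.5.
Hence y = 1/0.5 = 2.
Check: U(2, 2) = 0.3333.

y = 2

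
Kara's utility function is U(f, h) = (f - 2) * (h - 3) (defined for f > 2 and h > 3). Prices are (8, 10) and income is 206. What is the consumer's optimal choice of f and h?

f* = 12, h* = 11

MU_f = (h−3), MU_h = (f−2).
MRS = (h−3)/(f−2).
Tangency: set MRS = p_f/p_h = 8/10 = 0.8.
So (h − 3)/(f − 2) = 0.8, i.e. (h − 3) = 0.8·(f − 2).
Rewrite the budget in excess-of-subsistence terms: 8·(f − 2) + 10·(h − 3) = 206 − 8·2 − 10·3 = 160.
Substituting, 16·(f − 2) = 160, so f − 2 = 10 and f* = 12.
Then h − 3 = 0.8·10 = 8, so h* = 11.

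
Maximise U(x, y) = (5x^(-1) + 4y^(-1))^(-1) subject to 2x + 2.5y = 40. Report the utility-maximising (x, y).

For CES with ρ = -1, MRS = (5/4)·(y/x)^2.
Tangency: set MRS = p_x/p_y = 2/2.5 = 0.8.
So (y/x)^2 = 16/25; taking the square root, y/x = 0.8, i.e. y = 0.8·x.
Substitute into the budget 2·x + 2.5·y = 40: 4·x = 40, so x* = 10 and y* = 0.8·10 = 8.

x* = 10, y* = 8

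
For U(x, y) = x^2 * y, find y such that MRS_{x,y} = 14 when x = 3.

MU_x = 2·x·y and MU_y = x^2.
MRS = MU_x/MU_y = (2/1)·y/x.
Substitute x = 3: MRS = y/1.5. Setting y/1.5 = 14 gives y = 14·1.5 = 21.

y = 21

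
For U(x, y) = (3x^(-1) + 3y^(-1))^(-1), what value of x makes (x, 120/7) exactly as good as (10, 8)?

U depends on (x, y) only through S = 3x^(-1) + 3y^(-1), so equal utility means equal S. At (10, 8): S = 27/40.
With y = 120/7: 3·(120/7)^(-1) = 7/40, so 3x^(-1) = 27/40 − 7/40 = 0.5, i.e. x^(-1) = 1/6.
Hence x = 1/(1/6) = 6.
Check: U(6, 120/7) = 1.4815.

x = 6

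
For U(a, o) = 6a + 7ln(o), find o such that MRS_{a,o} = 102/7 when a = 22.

MU_a = 6, MU_o = 7/o.
MRS = 6 ÷ (7/o).
MRS depends only on o: (6/7)·o = 102/7 ⇒ o = (102/7)/(6/7) = 17.

o = 17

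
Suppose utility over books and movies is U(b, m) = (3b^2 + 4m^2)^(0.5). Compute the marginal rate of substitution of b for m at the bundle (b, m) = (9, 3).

For CES with ρ = 2, MRS = (3/4)·(m/b)^(-1).
At (9, 3): MRS = 2.25.
That is, one extra unit of b is worth 2.25 units of m at the margin.

MRS = 2.25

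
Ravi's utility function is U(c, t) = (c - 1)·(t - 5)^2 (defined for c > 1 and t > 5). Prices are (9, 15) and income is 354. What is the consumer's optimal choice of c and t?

c* = 11, t* = 17

MU_c = (t−5)^2, MU_t = 2·(c−1)·(t−5).
MRS = (1/2)·(t−5)/(c−1).
Tangency: set MRS = p_c/p_t = 9/15 = 0.6.
So (1/2)·(t − 5)/(c − 1) = 0.6, i.e. (t − 5) = 1.2·(c − 1).
Rewrite the budget in excess-of-subsistence terms: 9·(c − 1) + 15·(t − 5) = 354 − 9·1 − 15·5 = 270.
Substituting, 27·(c − 1) = 270, so c − 1 = 10 and c* = 11.
Then t − 5 = 1.2·10 = 12, so t* = 17.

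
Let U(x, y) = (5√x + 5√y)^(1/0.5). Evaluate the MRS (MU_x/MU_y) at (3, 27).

For CES with ρ = 0.5, MRS = √(y/x).
At (3, 27): MRS = 3.
So at (3, 27) the consumer would give up 3 units of y for one more unit of x.

MRS = 3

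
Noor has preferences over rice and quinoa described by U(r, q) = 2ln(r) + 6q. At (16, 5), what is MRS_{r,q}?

MU_r = 2/r, MU_q = 6.
MRS = 2/r ÷ 6.
At (16, 5): MRS = 1/48.
That is, one extra unit of r is worth 1/48 units of q at the margin.

MRS = 1/48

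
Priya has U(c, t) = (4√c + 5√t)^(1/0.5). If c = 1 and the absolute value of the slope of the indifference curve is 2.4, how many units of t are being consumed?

For CES with ρ = 0.5, MRS = (4/5)·√(t/c).
Setting (4/5)·√(t/1) = 2.4 gives √(t/1) = 3, so t/1 = 9 and t = 9.

t = 9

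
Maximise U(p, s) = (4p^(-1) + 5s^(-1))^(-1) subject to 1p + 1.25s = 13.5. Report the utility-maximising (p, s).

p* = 6, s* = 6

For CES with ρ = -1, MRS = (4/5)·(s/p)^2.
Tangency: set MRS = p_p/p_s = 1/1.25 = 0.8.
So (s/p)^2 = 1; taking the square root, s/p = 1, i.e. s = p.
Substitute into the budget 1·p + 1.25·s = 13.5: 2.25·p = 13.5, so p* = 6 and s* = 6.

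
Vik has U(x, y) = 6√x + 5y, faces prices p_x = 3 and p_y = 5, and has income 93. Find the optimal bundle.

x* = 1, y* = 18

MU_x = 6/(2√x), MU_y = 5.
MRS = 6/(2√x) ÷ 5.
Tangency: set MRS = p_x/p_y = 3/5 = 0.6.
MRS depends only on x: 0.6/√x = 0.6 ⇒ √x = 0.6/0.6 = 1 ⇒ x* = 1.
From the budget, 5·y = 93 − 3·1 = 90, so y* = 18.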